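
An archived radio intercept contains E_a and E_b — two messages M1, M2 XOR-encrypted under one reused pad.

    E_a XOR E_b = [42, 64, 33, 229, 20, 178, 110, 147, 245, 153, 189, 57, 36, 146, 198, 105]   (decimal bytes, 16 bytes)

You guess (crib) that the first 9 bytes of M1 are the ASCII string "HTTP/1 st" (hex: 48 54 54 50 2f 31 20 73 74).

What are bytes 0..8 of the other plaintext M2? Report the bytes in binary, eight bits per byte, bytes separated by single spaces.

Since E_a ⊕ E_b = M1 ⊕ M2, XORing with the guessed M1 bytes yields the corresponding M2 bytes: M2 = (E_a ⊕ E_b) ⊕ M1.
2a ⊕ 48 = 62
40 ⊕ 54 = 14
21 ⊕ 54 = 75
e5 ⊕ 50 = b5
14 ⊕ 2f = 3b
b2 ⊕ 31 = 83
6e ⊕ 20 = 4e
93 ⊕ 73 = e0
f5 ⊕ 74 = 81

01100010 00010100 01110101 10110101 00111011 10000011 01001110 11100000 10000001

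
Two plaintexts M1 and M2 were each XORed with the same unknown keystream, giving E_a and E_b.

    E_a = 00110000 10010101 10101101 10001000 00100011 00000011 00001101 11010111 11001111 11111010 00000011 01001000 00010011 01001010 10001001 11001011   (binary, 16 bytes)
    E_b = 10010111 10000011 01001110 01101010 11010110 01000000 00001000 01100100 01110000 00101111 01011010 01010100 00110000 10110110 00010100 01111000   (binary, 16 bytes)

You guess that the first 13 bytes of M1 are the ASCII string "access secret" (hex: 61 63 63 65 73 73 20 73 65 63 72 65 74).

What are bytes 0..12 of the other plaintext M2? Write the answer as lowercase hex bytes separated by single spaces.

c6 75 80 87 86 30 25 c0 da b6 2b 79 57

First, E_a ⊕ E_b = (M1 ⊕ K) ⊕ (M2 ⊕ K) = M1 ⊕ M2, so the key drops out. Then M2 = (M1 ⊕ M2) ⊕ M1 over the first 13 bytes.
byte 0: (30 ⊕ 97) ⊕ 61 = a7 ⊕ 61 = c6
byte 1: (95 ⊕ 83) ⊕ 63 = 16 ⊕ 63 = 75
byte 2: (ad ⊕ 4e) ⊕ 63 = e3 ⊕ 63 = 80
byte 3: (88 ⊕ 6a) ⊕ 65 = e2 ⊕ 65 = 87
byte 4: (23 ⊕ d6) ⊕ 73 = f5 ⊕ 73 = 86
byte 5: (03 ⊕ 40) ⊕ 73 = 43 ⊕ 73 = 30
byte 6: (0d ⊕ 08) ⊕ 20 = 05 ⊕ 20 = 25
byte 7: (d7 ⊕ 64) ⊕ 73 = b3 ⊕ 73 = c0
byte 8: (cf ⊕ 70) ⊕ 65 = bf ⊕ 65 = da
byte 9: (fa ⊕ 2f) ⊕ 63 = d5 ⊕ 63 = b6
byte 10: (03 ⊕ 5a) ⊕ 72 = 59 ⊕ 72 = 2b
byte 11: (48 ⊕ 54) ⊕ 65 = 1c ⊕ 65 = 79
byte 12: (13 ⊕ 30) ⊕ 74 = 23 ⊕ 74 = 57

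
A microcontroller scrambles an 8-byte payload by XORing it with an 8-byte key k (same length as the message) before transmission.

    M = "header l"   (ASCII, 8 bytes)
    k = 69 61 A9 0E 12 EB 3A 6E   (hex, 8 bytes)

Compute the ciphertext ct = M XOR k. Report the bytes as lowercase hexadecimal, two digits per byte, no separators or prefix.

0104c86a77991a02

byte 0: 01101000 ^ 01101001 = 00000001
byte 1: 01100101 ^ 01100001 = 00000100
byte 2: 01100001 ^ 10101001 = 11001000
byte 3: 01100100 ^ 00001110 = 01101010
byte 4: 01100101 ^ 00010010 = 01110111
byte 5: 01110010 ^ 11101011 = 10011001
byte 6: 00100000 ^ 00111010 = 00011010
byte 7: 01101100 ^ 01101110 = 00000010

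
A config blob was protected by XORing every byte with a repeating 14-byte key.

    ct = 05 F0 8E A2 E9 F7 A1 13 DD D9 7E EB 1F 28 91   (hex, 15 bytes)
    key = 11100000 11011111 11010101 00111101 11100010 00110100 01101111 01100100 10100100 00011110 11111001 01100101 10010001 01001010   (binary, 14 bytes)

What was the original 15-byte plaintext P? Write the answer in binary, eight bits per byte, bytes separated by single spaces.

The 14-byte key repeats, so the effective keystream is e0 df d5 3d e2 34 6f 64 a4 1e f9 65 91 4a e0.
byte 0: 00000101 xor 11100000 = 11100101
byte 1: 11110000 xor 11011111 = 00101111
byte 2: 10001110 xor 11010101 = 01011011
byte 3: 10100010 xor 00111101 = 10011111
byte 4: 11101001 xor 11100010 = 00001011
byte 5: 11110111 xor 00110100 = 11000011
byte 6: 10100001 xor 01101111 = 11001110
byte 7: 00010011 xor 01100100 = 01110111
byte 8: 11011101 xor 10100100 = 01111001
byte 9: 11011001 xor 00011110 = 11000111
byte 10: 01111110 xor 11111001 = 10000111
byte 11: 11101011 xor 01100101 = 10001110
byte 12: 00011111 xor 10010001 = 10001110
byte 13: 00101000 xor 01001010 = 01100010
byte 14: 10010001 xor 11100000 = 01110001

11100101 00101111 01011011 10011111 00001011 11000011 11001110 01110111 01111001 11000111 10000111 10001110 10001110 01100010 01110001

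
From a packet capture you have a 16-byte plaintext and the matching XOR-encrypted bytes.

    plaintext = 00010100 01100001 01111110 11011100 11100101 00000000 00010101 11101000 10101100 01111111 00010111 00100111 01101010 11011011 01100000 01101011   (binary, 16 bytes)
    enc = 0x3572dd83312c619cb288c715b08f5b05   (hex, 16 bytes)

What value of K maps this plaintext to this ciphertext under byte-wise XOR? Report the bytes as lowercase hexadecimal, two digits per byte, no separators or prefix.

2113a35fd42c74741ef7d032da543b6e

Since enc = plaintext ⊕ K, XORing both sides with plaintext gives K = plaintext ⊕ enc.
byte 0: 14 xor 35 = 21
byte 1: 61 xor 72 = 13
byte 2: 7e xor dd = a3
byte 3: dc xor 83 = 5f
byte 4: e5 xor 31 = d4
byte 5: 00 xor 2c = 2c
byte 6: 15 xor 61 = 74
byte 7: e8 xor 9c = 74
byte 8: ac xor b2 = 1e
byte 9: 7f xor 88 = f7
byte 10: 17 xor c7 = d0
byte 11: 27 xor 15 = 32
byte 12: 6a xor b0 = da
byte 13: db xor 8f = 54
byte 14: 60 xor 5b = 3b
byte 15: 6b xor 05 = 6e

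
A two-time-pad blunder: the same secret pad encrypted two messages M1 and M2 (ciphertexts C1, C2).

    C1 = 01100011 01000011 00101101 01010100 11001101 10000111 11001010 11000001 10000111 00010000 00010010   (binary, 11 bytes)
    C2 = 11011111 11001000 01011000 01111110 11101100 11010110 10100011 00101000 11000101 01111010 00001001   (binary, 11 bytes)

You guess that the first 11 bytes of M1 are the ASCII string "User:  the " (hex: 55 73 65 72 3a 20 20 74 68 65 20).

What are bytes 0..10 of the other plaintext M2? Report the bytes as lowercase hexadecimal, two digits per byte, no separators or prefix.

First, C1 ⊕ C2 = (M1 ⊕ K) ⊕ (M2 ⊕ K) = M1 ⊕ M2, so the key drops out. Then M2 = (M1 ⊕ M2) ⊕ M1 over the first 11 bytes.
byte 0: (63 XOR df) XOR 55 = bc XOR 55 = e9
byte 1: (43 XOR c8) XOR 73 = 8b XOR 73 = f8
byte 2: (2d XOR 58) XOR 65 = 75 XOR 65 = 10
byte 3: (54 XOR 7e) XOR 72 = 2a XOR 72 = 58
byte 4: (cd XOR ec) XOR 3a = 21 XOR 3a = 1b
byte 5: (87 XOR d6) XOR 20 = 51 XOR 20 = 71
byte 6: (ca XOR a3) XOR 20 = 69 XOR 20 = 49
byte 7: (c1 XOR 28) XOR 74 = e9 XOR 74 = 9d
byte 8: (87 XOR c5) XOR 68 = 42 XOR 68 = 2a
byte 9: (10 XOR 7a) XOR 65 = 6a XOR 65 = 0f
byte 10: (12 XOR 09) XOR 20 = 1b XOR 20 = 3b

e9f810581b71499d2a0f3b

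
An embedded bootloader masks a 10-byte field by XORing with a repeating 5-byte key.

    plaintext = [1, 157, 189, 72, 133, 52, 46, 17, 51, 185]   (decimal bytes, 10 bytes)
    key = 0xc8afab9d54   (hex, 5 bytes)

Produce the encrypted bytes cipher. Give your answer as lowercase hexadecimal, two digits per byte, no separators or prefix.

The 5-byte key repeats, so the effective keystream is c8 af ab 9d 54 c8 af ab 9d 54.
byte 0: 01 xor c8 = c9
byte 1: 9d xor af = 32
byte 2: bd xor ab = 16
byte 3: 48 xor 9d = d5
byte 4: 85 xor 54 = d1
byte 5: 34 xor c8 = fc
byte 6: 2e xor af = 81
byte 7: 11 xor ab = ba
byte 8: 33 xor 9d = ae
byte 9: b9 xor 54 = ed

c93216d5d1fc81baaeed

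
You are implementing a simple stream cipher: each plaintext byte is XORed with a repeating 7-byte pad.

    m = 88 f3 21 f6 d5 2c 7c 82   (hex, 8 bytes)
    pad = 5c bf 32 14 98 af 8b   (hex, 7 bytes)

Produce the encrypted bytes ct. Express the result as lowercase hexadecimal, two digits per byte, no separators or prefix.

The 7-byte key repeats, so the effective keystream is 5c bf 32 14 98 af 8b 5c.
byte 0: 10001000 ⊕ 01011100 = 11010100
byte 1: 11110011 ⊕ 10111111 = 01001100
byte 2: 00100001 ⊕ 00110010 = 00010011
byte 3: 11110110 ⊕ 00010100 = 11100010
byte 4: 11010101 ⊕ 10011000 = 01001101
byte 5: 00101100 ⊕ 10101111 = 10000011
byte 6: 01111100 ⊕ 10001011 = 11110111
byte 7: 10000010 ⊕ 01011100 = 11011110

d44c13e24d83f7de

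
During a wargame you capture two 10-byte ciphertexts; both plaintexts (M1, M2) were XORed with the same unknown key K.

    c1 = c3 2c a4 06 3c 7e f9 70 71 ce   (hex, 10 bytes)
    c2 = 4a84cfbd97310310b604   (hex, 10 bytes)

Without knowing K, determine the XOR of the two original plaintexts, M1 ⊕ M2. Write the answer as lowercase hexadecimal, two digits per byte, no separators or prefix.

c1 ⊕ c2 = (M1 ⊕ K) ⊕ (M2 ⊕ K) = M1 ⊕ M2 — the shared key cancels under XOR.
195 ^  74 = 137
 44 ^ 132 = 168
164 ^ 207 = 107
  6 ^ 189 = 187
 60 ^ 151 = 171
126 ^  49 =  79
249 ^   3 = 250
112 ^  16 =  96
113 ^ 182 = 199
206 ^   4 = 202

89a86bbbab4ffa60c7ca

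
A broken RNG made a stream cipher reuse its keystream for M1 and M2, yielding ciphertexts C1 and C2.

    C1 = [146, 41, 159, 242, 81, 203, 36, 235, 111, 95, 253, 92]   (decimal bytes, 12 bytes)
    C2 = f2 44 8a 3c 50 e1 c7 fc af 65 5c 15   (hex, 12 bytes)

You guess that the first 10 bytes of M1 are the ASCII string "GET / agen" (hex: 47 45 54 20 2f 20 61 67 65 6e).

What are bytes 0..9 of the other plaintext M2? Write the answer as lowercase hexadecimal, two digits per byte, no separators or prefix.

First, C1 ⊕ C2 = (M1 ⊕ K) ⊕ (M2 ⊕ K) = M1 ⊕ M2, so the key drops out. Then M2 = (M1 ⊕ M2) ⊕ M1 over the first 10 bytes.
byte 0: (92 ⊕ f2) ⊕ 47 = 60 ⊕ 47 = 27
byte 1: (29 ⊕ 44) ⊕ 45 = 6d ⊕ 45 = 28
byte 2: (9f ⊕ 8a) ⊕ 54 = 15 ⊕ 54 = 41
byte 3: (f2 ⊕ 3c) ⊕ 20 = ce ⊕ 20 = ee
byte 4: (51 ⊕ 50) ⊕ 2f = 01 ⊕ 2f = 2e
byte 5: (cb ⊕ e1) ⊕ 20 = 2a ⊕ 20 = 0a
byte 6: (24 ⊕ c7) ⊕ 61 = e3 ⊕ 61 = 82
byte 7: (eb ⊕ fc) ⊕ 67 = 17 ⊕ 67 = 70
byte 8: (6f ⊕ af) ⊕ 65 = c0 ⊕ 65 = a5
byte 9: (5f ⊕ 65) ⊕ 6e = 3a ⊕ 6e = 54

272841ee2e0a8270a554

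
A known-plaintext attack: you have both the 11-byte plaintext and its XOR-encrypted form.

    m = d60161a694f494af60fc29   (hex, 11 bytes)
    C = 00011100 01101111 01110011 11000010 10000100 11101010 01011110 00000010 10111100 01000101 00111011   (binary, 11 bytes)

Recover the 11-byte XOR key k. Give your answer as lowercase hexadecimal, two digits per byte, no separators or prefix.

Since C = m ⊕ k, XORing both sides with m gives k = m ⊕ C.
byte 0: 11010110 ⊕ 00011100 = 11001010
byte 1: 00000001 ⊕ 01101111 = 01101110
byte 2: 01100001 ⊕ 01110011 = 00010010
byte 3: 10100110 ⊕ 11000010 = 01100100
byte 4: 10010100 ⊕ 10000100 = 00010000
byte 5: 11110100 ⊕ 11101010 = 00011110
byte 6: 10010100 ⊕ 01011110 = 11001010
byte 7: 10101111 ⊕ 00000010 = 10101101
byte 8: 01100000 ⊕ 10111100 = 11011100
byte 9: 11111100 ⊕ 01000101 = 10111001
byte 10: 00101001 ⊕ 00111011 = 00010010

ca6e1264101ecaaddcb912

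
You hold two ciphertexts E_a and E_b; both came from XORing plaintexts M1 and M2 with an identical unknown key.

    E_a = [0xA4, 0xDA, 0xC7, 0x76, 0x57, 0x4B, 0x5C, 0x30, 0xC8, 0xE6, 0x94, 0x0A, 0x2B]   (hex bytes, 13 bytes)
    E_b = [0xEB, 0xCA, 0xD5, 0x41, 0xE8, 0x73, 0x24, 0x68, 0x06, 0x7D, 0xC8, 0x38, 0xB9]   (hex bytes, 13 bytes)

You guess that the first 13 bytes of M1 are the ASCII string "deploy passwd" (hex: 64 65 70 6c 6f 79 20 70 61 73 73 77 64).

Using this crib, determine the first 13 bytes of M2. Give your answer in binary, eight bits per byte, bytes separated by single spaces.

First, E_a ⊕ E_b = (M1 ⊕ K) ⊕ (M2 ⊕ K) = M1 ⊕ M2, so the key drops out. Then M2 = (M1 ⊕ M2) ⊕ M1 over the first 13 bytes.
byte 0: (a4 ^ eb) ^ 64 = 4f ^ 64 = 2b
byte 1: (da ^ ca) ^ 65 = 10 ^ 65 = 75
byte 2: (c7 ^ d5) ^ 70 = 12 ^ 70 = 62
byte 3: (76 ^ 41) ^ 6c = 37 ^ 6c = 5b
byte 4: (57 ^ e8) ^ 6f = bf ^ 6f = d0
byte 5: (4b ^ 73) ^ 79 = 38 ^ 79 = 41
byte 6: (5c ^ 24) ^ 20 = 78 ^ 20 = 58
byte 7: (30 ^ 68) ^ 70 = 58 ^ 70 = 28
byte 8: (c8 ^ 06) ^ 61 = ce ^ 61 = af
byte 9: (e6 ^ 7d) ^ 73 = 9b ^ 73 = e8
byte 10: (94 ^ c8) ^ 73 = 5c ^ 73 = 2f
byte 11: (0a ^ 38) ^ 77 = 32 ^ 77 = 45
byte 12: (2b ^ b9) ^ 64 = 92 ^ 64 = f6

00101011 01110101 01100010 01011011 11010000 01000001 01011000 00101000 10101111 11101000 00101111 01000101 11110110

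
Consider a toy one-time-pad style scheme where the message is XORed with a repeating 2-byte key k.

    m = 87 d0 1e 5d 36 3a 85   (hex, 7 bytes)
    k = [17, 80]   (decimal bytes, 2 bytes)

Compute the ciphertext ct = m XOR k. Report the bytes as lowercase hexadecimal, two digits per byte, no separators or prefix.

The 2-byte key repeats, so the effective keystream is 11 50 11 50 11 50 11.
byte 0: 135 XOR  17 = 150
byte 1: 208 XOR  80 = 128
byte 2:  30 XOR  17 =  15
byte 3:  93 XOR  80 =  13
byte 4:  54 XOR  17 =  39
byte 5:  58 XOR  80 = 106
byte 6: 133 XOR  17 = 148

96800f0d276a94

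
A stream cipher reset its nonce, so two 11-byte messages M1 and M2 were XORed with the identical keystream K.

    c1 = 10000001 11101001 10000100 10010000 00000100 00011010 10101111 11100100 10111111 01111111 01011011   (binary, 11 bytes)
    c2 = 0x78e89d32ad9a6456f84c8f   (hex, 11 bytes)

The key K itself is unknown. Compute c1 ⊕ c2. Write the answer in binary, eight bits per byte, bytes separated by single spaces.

c1 ⊕ c2 = (M1 ⊕ K) ⊕ (M2 ⊕ K) = M1 ⊕ M2 — the shared key cancels under XOR.
81 XOR 78 = f9
e9 XOR e8 = 01
84 XOR 9d = 19
90 XOR 32 = a2
04 XOR ad = a9
1a XOR 9a = 80
af XOR 64 = cb
e4 XOR 56 = b2
bf XOR f8 = 47
7f XOR 4c = 33
5b XOR 8f = d4

11111001 00000001 00011001 10100010 10101001 10000000 11001011 10110010 01000111 00110011 11010100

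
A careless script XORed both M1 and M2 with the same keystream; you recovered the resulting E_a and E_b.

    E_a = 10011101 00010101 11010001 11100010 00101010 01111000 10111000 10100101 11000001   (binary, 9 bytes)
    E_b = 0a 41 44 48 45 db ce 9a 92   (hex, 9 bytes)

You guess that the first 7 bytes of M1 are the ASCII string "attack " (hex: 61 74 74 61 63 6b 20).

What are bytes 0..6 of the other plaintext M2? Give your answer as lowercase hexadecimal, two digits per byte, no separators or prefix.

First, E_a ⊕ E_b = (M1 ⊕ K) ⊕ (M2 ⊕ K) = M1 ⊕ M2, so the key drops out. Then M2 = (M1 ⊕ M2) ⊕ M1 over the first 7 bytes.
byte 0: (9d xor 0a) xor 61 = 97 xor 61 = f6
byte 1: (15 xor 41) xor 74 = 54 xor 74 = 20
byte 2: (d1 xor 44) xor 74 = 95 xor 74 = e1
byte 3: (e2 xor 48) xor 61 = aa xor 61 = cb
byte 4: (2a xor 45) xor 63 = 6f xor 63 = 0c
byte 5: (78 xor db) xor 6b = a3 xor 6b = c8
byte 6: (b8 xor ce) xor 20 = 76 xor 20 = 56

f620e1cb0cc856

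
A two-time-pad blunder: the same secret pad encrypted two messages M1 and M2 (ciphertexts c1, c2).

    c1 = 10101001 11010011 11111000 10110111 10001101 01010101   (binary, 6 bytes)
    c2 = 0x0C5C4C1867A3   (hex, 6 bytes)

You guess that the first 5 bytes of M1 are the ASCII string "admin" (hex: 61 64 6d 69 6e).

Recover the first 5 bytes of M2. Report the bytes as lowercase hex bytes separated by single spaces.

First, c1 ⊕ c2 = (M1 ⊕ K) ⊕ (M2 ⊕ K) = M1 ⊕ M2, so the key drops out. Then M2 = (M1 ⊕ M2) ⊕ M1 over the first 5 bytes.
byte 0: (a9 XOR 0c) XOR 61 = a5 XOR 61 = c4
byte 1: (d3 XOR 5c) XOR 64 = 8f XOR 64 = eb
byte 2: (f8 XOR 4c) XOR 6d = b4 XOR 6d = d9
byte 3: (b7 XOR 18) XOR 69 = af XOR 69 = c6
byte 4: (8d XOR 67) XOR 6e = ea XOR 6e = 84

c4 eb d9 c6 84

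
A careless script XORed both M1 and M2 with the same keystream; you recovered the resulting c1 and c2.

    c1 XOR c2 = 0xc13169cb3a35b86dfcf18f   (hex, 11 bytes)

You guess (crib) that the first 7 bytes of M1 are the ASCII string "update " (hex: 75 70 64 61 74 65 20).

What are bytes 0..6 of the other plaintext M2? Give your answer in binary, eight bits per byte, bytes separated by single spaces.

10110100 01000001 00001101 10101010 01001110 01010000 10011000

Since c1 ⊕ c2 = M1 ⊕ M2, XORing with the guessed M1 bytes yields the corresponding M2 bytes: M2 = (c1 ⊕ c2) ⊕ M1.
c1 ⊕ 75 = b4
31 ⊕ 70 = 41
69 ⊕ 64 = 0d
cb ⊕ 61 = aa
3a ⊕ 74 = 4e
35 ⊕ 65 = 50
b8 ⊕ 20 = 98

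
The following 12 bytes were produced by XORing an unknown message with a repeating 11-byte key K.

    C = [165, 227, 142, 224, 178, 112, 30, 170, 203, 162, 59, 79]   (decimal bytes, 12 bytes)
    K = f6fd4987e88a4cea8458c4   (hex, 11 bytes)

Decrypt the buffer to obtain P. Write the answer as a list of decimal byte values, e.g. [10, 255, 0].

[83, 30, 199, 103, 90, 250, 82, 64, 79, 250, 255, 185]

The 11-byte key repeats, so the effective keystream is f6 fd 49 87 e8 8a 4c ea 84 58 c4 f6.
byte 0: 10100101 ^ 11110110 = 01010011
byte 1: 11100011 ^ 11111101 = 00011110
byte 2: 10001110 ^ 01001001 = 11000111
byte 3: 11100000 ^ 10000111 = 01100111
byte 4: 10110010 ^ 11101000 = 01011010
byte 5: 01110000 ^ 10001010 = 11111010
byte 6: 00011110 ^ 01001100 = 01010010
byte 7: 10101010 ^ 11101010 = 01000000
byte 8: 11001011 ^ 10000100 = 01001111
byte 9: 10100010 ^ 01011000 = 11111010
byte 10: 00111011 ^ 11000100 = 11111111
byte 11: 01001111 ^ 11110110 = 10111001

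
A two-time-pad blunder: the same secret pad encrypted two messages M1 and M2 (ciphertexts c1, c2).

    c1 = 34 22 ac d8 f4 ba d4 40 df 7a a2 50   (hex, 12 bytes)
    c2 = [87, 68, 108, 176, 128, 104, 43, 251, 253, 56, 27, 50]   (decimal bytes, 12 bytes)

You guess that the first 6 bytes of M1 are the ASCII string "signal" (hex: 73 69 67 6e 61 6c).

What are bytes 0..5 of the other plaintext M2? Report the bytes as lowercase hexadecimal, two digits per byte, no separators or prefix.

First, c1 ⊕ c2 = (M1 ⊕ K) ⊕ (M2 ⊕ K) = M1 ⊕ M2, so the key drops out. Then M2 = (M1 ⊕ M2) ⊕ M1 over the first 6 bytes.
byte 0: (34 ⊕ 57) ⊕ 73 = 63 ⊕ 73 = 10
byte 1: (22 ⊕ 44) ⊕ 69 = 66 ⊕ 69 = 0f
byte 2: (ac ⊕ 6c) ⊕ 67 = c0 ⊕ 67 = a7
byte 3: (d8 ⊕ b0) ⊕ 6e = 68 ⊕ 6e = 06
byte 4: (f4 ⊕ 80) ⊕ 61 = 74 ⊕ 61 = 15
byte 5: (ba ⊕ 68) ⊕ 6c = d2 ⊕ 6c = be

100fa70615be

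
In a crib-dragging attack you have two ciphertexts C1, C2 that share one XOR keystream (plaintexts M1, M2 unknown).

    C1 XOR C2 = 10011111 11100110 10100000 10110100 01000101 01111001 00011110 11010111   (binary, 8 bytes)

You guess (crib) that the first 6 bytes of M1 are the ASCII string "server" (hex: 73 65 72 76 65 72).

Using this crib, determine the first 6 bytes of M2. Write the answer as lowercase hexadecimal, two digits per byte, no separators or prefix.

Since C1 ⊕ C2 = M1 ⊕ M2, XORing with the guessed M1 bytes yields the corresponding M2 bytes: M2 = (C1 ⊕ C2) ⊕ M1.
9f XOR 73 = ec
e6 XOR 65 = 83
a0 XOR 72 = d2
b4 XOR 76 = c2
45 XOR 65 = 20
79 XOR 72 = 0b

ec83d2c2200b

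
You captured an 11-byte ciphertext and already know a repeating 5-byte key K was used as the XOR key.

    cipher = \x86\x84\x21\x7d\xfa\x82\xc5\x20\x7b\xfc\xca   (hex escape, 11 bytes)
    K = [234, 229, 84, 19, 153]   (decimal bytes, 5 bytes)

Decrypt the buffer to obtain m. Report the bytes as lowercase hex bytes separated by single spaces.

6c 61 75 6e 63 68 20 74 68 65 20

The 5-byte key repeats, so the effective keystream is ea e5 54 13 99 ea e5 54 13 99 ea.
byte 0: 10000110 XOR 11101010 = 01101100
byte 1: 10000100 XOR 11100101 = 01100001
byte 2: 00100001 XOR 01010100 = 01110101
byte 3: 01111101 XOR 00010011 = 01101110
byte 4: 11111010 XOR 10011001 = 01100011
byte 5: 10000010 XOR 11101010 = 01101000
byte 6: 11000101 XOR 11100101 = 00100000
byte 7: 00100000 XOR 01010100 = 01110100
byte 8: 01111011 XOR 00010011 = 01101000
byte 9: 11111100 XOR 10011001 = 01100101
byte 10: 11001010 XOR 11101010 = 00100000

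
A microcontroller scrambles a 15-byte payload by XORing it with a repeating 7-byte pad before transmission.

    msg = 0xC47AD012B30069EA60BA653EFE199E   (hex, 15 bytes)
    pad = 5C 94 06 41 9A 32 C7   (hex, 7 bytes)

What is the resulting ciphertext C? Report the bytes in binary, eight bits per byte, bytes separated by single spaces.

10011000 11101110 11010110 01010011 00101001 00110010 10101110 10110110 11110100 10111100 00100100 10100100 11001100 11011110 11000010

The 7-byte key repeats, so the effective keystream is 5c 94 06 41 9a 32 c7 5c 94 06 41 9a 32 c7 5c.
byte 0: c4 ⊕ 5c = 98
byte 1: 7a ⊕ 94 = ee
byte 2: d0 ⊕ 06 = d6
byte 3: 12 ⊕ 41 = 53
byte 4: b3 ⊕ 9a = 29
byte 5: 00 ⊕ 32 = 32
byte 6: 69 ⊕ c7 = ae
byte 7: ea ⊕ 5c = b6
byte 8: 60 ⊕ 94 = f4
byte 9: ba ⊕ 06 = bc
byte 10: 65 ⊕ 41 = 24
byte 11: 3e ⊕ 9a = a4
byte 12: fe ⊕ 32 = cc
byte 13: 19 ⊕ c7 = de
byte 14: 9e ⊕ 5c = c2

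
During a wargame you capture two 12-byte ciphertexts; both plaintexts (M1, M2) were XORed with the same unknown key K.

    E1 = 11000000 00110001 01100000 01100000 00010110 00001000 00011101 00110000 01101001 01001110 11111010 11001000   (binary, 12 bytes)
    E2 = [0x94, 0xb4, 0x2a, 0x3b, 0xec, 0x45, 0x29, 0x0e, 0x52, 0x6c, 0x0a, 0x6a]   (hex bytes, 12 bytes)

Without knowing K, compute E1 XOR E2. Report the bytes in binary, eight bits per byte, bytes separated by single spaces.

01010100 10000101 01001010 01011011 11111010 01001101 00110100 00111110 00111011 00100010 11110000 10100010

E1 ⊕ E2 = (M1 ⊕ K) ⊕ (M2 ⊕ K) = M1 ⊕ M2 — the shared key cancels under XOR.
byte 0: c0 xor 94 = 54
byte 1: 31 xor b4 = 85
byte 2: 60 xor 2a = 4a
byte 3: 60 xor 3b = 5b
byte 4: 16 xor ec = fa
byte 5: 08 xor 45 = 4d
byte 6: 1d xor 29 = 34
byte 7: 30 xor 0e = 3e
byte 8: 69 xor 52 = 3b
byte 9: 4e xor 6c = 22
byte 10: fa xor 0a = f0
byte 11: c8 xor 6a = a2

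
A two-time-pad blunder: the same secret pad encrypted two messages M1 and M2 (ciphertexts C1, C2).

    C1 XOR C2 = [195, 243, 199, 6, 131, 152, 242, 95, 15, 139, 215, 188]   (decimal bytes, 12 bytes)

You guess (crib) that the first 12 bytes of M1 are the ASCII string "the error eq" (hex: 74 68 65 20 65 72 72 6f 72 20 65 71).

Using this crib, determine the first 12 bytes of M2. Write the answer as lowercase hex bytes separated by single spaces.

Since C1 ⊕ C2 = M1 ⊕ M2, XORing with the guessed M1 bytes yields the corresponding M2 bytes: M2 = (C1 ⊕ C2) ⊕ M1.
195 ⊕ 116 = 183
243 ⊕ 104 = 155
199 ⊕ 101 = 162
  6 ⊕  32 =  38
131 ⊕ 101 = 230
152 ⊕ 114 = 234
242 ⊕ 114 = 128
 95 ⊕ 111 =  48
 15 ⊕ 114 = 125
139 ⊕  32 = 171
215 ⊕ 101 = 178
188 ⊕ 113 = 205

b7 9b a2 26 e6 ea 80 30 7d ab b2 cd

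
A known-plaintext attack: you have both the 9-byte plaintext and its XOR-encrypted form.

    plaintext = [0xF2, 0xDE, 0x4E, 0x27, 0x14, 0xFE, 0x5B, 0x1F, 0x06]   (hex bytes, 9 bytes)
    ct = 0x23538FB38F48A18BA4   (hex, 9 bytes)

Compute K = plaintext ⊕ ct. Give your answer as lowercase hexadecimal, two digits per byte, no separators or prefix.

Since ct = plaintext ⊕ K, XORing both sides with plaintext gives K = plaintext ⊕ ct.
byte 0: f2 ^ 23 = d1
byte 1: de ^ 53 = 8d
byte 2: 4e ^ 8f = c1
byte 3: 27 ^ b3 = 94
byte 4: 14 ^ 8f = 9b
byte 5: fe ^ 48 = b6
byte 6: 5b ^ a1 = fa
byte 7: 1f ^ 8b = 94
byte 8: 06 ^ a4 = a2

d18dc1949bb6fa94a2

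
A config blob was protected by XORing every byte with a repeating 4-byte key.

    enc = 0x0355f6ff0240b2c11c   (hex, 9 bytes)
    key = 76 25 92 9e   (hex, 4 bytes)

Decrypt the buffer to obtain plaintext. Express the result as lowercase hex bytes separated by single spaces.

The 4-byte key repeats, so the effective keystream is 76 25 92 9e 76 25 92 9e 76.
byte 0: 03 ⊕ 76 = 75
byte 1: 55 ⊕ 25 = 70
byte 2: f6 ⊕ 92 = 64
byte 3: ff ⊕ 9e = 61
byte 4: 02 ⊕ 76 = 74
byte 5: 40 ⊕ 25 = 65
byte 6: b2 ⊕ 92 = 20
byte 7: c1 ⊕ 9e = 5f
byte 8: 1c ⊕ 76 = 6a

75 70 64 61 74 65 20 5f 6a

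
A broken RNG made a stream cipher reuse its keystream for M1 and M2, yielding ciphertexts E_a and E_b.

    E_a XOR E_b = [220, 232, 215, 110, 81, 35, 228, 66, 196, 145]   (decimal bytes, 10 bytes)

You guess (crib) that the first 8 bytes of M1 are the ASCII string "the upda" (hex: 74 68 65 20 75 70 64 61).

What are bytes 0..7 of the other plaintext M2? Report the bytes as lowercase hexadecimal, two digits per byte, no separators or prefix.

a880b24e24538023

Since E_a ⊕ E_b = M1 ⊕ M2, XORing with the guessed M1 bytes yields the corresponding M2 bytes: M2 = (E_a ⊕ E_b) ⊕ M1.
11011100 xor 01110100 = 10101000
11101000 xor 01101000 = 10000000
11010111 xor 01100101 = 10110010
01101110 xor 00100000 = 01001110
01010001 xor 01110101 = 00100100
00100011 xor 01110000 = 01010011
11100100 xor 01100100 = 10000000
01000010 xor 01100001 = 00100011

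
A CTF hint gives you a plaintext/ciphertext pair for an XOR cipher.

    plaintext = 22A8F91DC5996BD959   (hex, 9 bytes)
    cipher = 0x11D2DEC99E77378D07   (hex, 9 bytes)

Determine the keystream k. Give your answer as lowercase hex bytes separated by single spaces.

33 7a 27 d4 5b ee 5c 54 5e

Since cipher = plaintext ⊕ k, XORing both sides with plaintext gives k = plaintext ⊕ cipher.
byte 0: 00100010 xor 00010001 = 00110011
byte 1: 10101000 xor 11010010 = 01111010
byte 2: 11111001 xor 11011110 = 00100111
byte 3: 00011101 xor 11001001 = 11010100
byte 4: 11000101 xor 10011110 = 01011011
byte 5: 10011001 xor 01110111 = 11101110
byte 6: 01101011 xor 00110111 = 01011100
byte 7: 11011001 xor 10001101 = 01010100
byte 8: 01011001 xor 00000111 = 01011110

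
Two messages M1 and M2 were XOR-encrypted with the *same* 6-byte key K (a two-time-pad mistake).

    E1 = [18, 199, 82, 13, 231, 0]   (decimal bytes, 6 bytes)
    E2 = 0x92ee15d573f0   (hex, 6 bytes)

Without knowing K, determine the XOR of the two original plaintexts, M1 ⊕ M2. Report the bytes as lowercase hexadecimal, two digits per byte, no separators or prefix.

802947d894f0

E1 ⊕ E2 = (M1 ⊕ K) ⊕ (M2 ⊕ K) = M1 ⊕ M2 — the shared key cancels under XOR.
12 ⊕ 92 = 80
c7 ⊕ ee = 29
52 ⊕ 15 = 47
0d ⊕ d5 = d8
e7 ⊕ 73 = 94
00 ⊕ f0 = f0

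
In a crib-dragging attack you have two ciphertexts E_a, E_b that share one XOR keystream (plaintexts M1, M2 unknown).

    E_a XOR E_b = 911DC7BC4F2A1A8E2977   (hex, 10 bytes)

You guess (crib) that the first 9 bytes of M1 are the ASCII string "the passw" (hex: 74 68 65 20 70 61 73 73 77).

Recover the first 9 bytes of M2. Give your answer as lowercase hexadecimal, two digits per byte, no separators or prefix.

e575a29c3f4b69fd5e

Since E_a ⊕ E_b = M1 ⊕ M2, XORing with the guessed M1 bytes yields the corresponding M2 bytes: M2 = (E_a ⊕ E_b) ⊕ M1.
10010001 XOR 01110100 = 11100101
00011101 XOR 01101000 = 01110101
11000111 XOR 01100101 = 10100010
10111100 XOR 00100000 = 10011100
01001111 XOR 01110000 = 00111111
00101010 XOR 01100001 = 01001011
00011010 XOR 01110011 = 01101001
10001110 XOR 01110011 = 11111101
00101001 XOR 01110111 = 01011110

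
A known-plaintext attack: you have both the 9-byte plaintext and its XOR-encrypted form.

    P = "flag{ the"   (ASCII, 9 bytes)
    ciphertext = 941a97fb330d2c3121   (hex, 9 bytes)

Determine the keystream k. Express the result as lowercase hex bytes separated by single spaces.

Since ciphertext = P ⊕ k, XORing both sides with P gives k = P ⊕ ciphertext.
66 ^ 94 = f2
6c ^ 1a = 76
61 ^ 97 = f6
67 ^ fb = 9c
7b ^ 33 = 48
20 ^ 0d = 2d
74 ^ 2c = 58
68 ^ 31 = 59
65 ^ 21 = 44

f2 76 f6 9c 48 2d 58 59 44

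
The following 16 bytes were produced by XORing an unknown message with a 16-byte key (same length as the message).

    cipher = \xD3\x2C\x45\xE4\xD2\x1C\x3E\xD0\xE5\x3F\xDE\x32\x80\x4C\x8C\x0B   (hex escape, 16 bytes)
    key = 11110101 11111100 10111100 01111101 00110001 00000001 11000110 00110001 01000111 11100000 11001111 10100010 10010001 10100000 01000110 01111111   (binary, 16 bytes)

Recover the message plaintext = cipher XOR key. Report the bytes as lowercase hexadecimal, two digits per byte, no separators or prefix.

26d0f999e31df8e1a2df119011ecca74

XOR is its own inverse, so applying the key byte-wise gives the result directly.
211 ^ 245 =  38
 44 ^ 252 = 208
 69 ^ 188 = 249
228 ^ 125 = 153
210 ^  49 = 227
 28 ^   1 =  29
 62 ^ 198 = 248
208 ^  49 = 225
229 ^  71 = 162
 63 ^ 224 = 223
222 ^ 207 =  17
 50 ^ 162 = 144
128 ^ 145 =  17
 76 ^ 160 = 236
140 ^  70 = 202
 11 ^ 127 = 116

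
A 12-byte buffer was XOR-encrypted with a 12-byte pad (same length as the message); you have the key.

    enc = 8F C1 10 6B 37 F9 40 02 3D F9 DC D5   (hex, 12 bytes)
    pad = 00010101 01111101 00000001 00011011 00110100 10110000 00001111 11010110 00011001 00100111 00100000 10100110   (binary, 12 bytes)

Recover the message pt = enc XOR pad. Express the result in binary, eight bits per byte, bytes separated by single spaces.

10011010 10111100 00010001 01110000 00000011 01001001 01001111 11010100 00100100 11011110 11111100 01110011

8f xor 15 = 9a
c1 xor 7d = bc
10 xor 01 = 11
6b xor 1b = 70
37 xor 34 = 03
f9 xor b0 = 49
40 xor 0f = 4f
02 xor d6 = d4
3d xor 19 = 24
f9 xor 27 = de
dc xor 20 = fc
d5 xor a6 = 73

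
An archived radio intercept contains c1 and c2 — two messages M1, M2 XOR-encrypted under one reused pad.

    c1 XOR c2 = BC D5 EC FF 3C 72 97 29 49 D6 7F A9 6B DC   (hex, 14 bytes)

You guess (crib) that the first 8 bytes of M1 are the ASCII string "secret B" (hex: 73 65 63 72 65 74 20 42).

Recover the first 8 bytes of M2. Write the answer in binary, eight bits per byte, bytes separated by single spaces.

Since c1 ⊕ c2 = M1 ⊕ M2, XORing with the guessed M1 bytes yields the corresponding M2 bytes: M2 = (c1 ⊕ c2) ⊕ M1.
bc XOR 73 = cf
d5 XOR 65 = b0
ec XOR 63 = 8f
ff XOR 72 = 8d
3c XOR 65 = 59
72 XOR 74 = 06
97 XOR 20 = b7
29 XOR 42 = 6b

11001111 10110000 10001111 10001101 01011001 00000110 10110111 01101011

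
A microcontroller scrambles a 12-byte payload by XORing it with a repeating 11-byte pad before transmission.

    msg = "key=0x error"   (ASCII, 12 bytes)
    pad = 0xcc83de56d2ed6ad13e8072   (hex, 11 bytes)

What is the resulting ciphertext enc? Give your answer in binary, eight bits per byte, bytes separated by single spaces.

The 11-byte key repeats, so the effective keystream is cc 83 de 56 d2 ed 6a d1 3e 80 72 cc.
byte 0: 6b XOR cc = a7
byte 1: 65 XOR 83 = e6
byte 2: 79 XOR de = a7
byte 3: 3d XOR 56 = 6b
byte 4: 30 XOR d2 = e2
byte 5: 78 XOR ed = 95
byte 6: 20 XOR 6a = 4a
byte 7: 65 XOR d1 = b4
byte 8: 72 XOR 3e = 4c
byte 9: 72 XOR 80 = f2
byte 10: 6f XOR 72 = 1d
byte 11: 72 XOR cc = be

10100111 11100110 10100111 01101011 11100010 10010101 01001010 10110100 01001100 11110010 00011101 10111110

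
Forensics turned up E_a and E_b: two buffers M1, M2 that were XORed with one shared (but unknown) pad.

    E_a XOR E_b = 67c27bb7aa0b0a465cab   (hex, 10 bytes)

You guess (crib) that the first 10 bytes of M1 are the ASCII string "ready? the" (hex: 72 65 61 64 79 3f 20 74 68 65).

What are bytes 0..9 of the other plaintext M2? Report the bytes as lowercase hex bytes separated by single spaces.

15 a7 1a d3 d3 34 2a 32 34 ce

Since E_a ⊕ E_b = M1 ⊕ M2, XORing with the guessed M1 bytes yields the corresponding M2 bytes: M2 = (E_a ⊕ E_b) ⊕ M1.
byte 0: 67 ^ 72 = 15
byte 1: c2 ^ 65 = a7
byte 2: 7b ^ 61 = 1a
byte 3: b7 ^ 64 = d3
byte 4: aa ^ 79 = d3
byte 5: 0b ^ 3f = 34
byte 6: 0a ^ 20 = 2a
byte 7: 46 ^ 74 = 32
byte 8: 5c ^ 68 = 34
byte 9: ab ^ 65 = ce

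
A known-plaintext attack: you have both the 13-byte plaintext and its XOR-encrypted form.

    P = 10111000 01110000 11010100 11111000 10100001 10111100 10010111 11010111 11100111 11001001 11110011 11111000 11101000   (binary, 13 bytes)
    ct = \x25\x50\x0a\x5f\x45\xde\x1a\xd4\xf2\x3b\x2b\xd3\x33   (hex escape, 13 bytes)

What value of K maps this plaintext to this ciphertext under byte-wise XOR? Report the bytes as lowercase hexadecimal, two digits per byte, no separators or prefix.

9d20dea7e4628d0315f2d82bdb

Since ct = P ⊕ K, XORing both sides with P gives K = P ⊕ ct.
byte 0: b8 ⊕ 25 = 9d
byte 1: 70 ⊕ 50 = 20
byte 2: d4 ⊕ 0a = de
byte 3: f8 ⊕ 5f = a7
byte 4: a1 ⊕ 45 = e4
byte 5: bc ⊕ de = 62
byte 6: 97 ⊕ 1a = 8d
byte 7: d7 ⊕ d4 = 03
byte 8: e7 ⊕ f2 = 15
byte 9: c9 ⊕ 3b = f2
byte 10: f3 ⊕ 2b = d8
byte 11: f8 ⊕ d3 = 2b
byte 12: e8 ⊕ 33 = db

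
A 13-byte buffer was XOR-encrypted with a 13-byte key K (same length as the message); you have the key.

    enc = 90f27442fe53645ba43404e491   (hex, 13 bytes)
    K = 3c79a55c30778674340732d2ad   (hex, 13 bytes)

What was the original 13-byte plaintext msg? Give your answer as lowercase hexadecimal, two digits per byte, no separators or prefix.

byte 0: 10010000 ^ 00111100 = 10101100
byte 1: 11110010 ^ 01111001 = 10001011
byte 2: 01110100 ^ 10100101 = 11010001
byte 3: 01000010 ^ 01011100 = 00011110
byte 4: 11111110 ^ 00110000 = 11001110
byte 5: 01010011 ^ 01110111 = 00100100
byte 6: 01100100 ^ 10000110 = 11100010
byte 7: 01011011 ^ 01110100 = 00101111
byte 8: 10100100 ^ 00110100 = 10010000
byte 9: 00110100 ^ 00000111 = 00110011
byte 10: 00000100 ^ 00110010 = 00110110
byte 11: 11100100 ^ 11010010 = 00110110
byte 12: 10010001 ^ 10101101 = 00111100

ac8bd11ece24e22f903336363c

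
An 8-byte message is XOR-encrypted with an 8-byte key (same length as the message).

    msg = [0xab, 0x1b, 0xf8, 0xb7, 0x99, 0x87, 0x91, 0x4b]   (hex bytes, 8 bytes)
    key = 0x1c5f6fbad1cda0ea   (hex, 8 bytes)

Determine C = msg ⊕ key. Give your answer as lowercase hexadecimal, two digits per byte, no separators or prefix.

XOR is its own inverse, so applying the key byte-wise gives the result directly.
ab ⊕ 1c = b7
1b ⊕ 5f = 44
f8 ⊕ 6f = 97
b7 ⊕ ba = 0d
99 ⊕ d1 = 48
87 ⊕ cd = 4a
91 ⊕ a0 = 31
4b ⊕ ea = a1

b744970d484a31a1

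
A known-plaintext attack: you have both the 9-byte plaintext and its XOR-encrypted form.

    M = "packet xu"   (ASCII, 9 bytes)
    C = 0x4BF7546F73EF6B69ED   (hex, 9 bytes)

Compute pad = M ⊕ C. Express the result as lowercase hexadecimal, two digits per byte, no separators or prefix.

Since C = M ⊕ pad, XORing both sides with M gives pad = M ⊕ C.
70 xor 4b = 3b
61 xor f7 = 96
63 xor 54 = 37
6b xor 6f = 04
65 xor 73 = 16
74 xor ef = 9b
20 xor 6b = 4b
78 xor 69 = 11
75 xor ed = 98

3b963704169b4b1198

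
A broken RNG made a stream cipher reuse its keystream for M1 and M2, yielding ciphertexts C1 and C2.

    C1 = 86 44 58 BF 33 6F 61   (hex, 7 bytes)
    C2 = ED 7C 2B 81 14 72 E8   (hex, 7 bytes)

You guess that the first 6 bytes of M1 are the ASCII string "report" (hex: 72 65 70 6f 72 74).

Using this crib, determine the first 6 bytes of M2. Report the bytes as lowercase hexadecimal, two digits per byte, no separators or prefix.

First, C1 ⊕ C2 = (M1 ⊕ K) ⊕ (M2 ⊕ K) = M1 ⊕ M2, so the key drops out. Then M2 = (M1 ⊕ M2) ⊕ M1 over the first 6 bytes.
byte 0: (86 ^ ed) ^ 72 = 6b ^ 72 = 19
byte 1: (44 ^ 7c) ^ 65 = 38 ^ 65 = 5d
byte 2: (58 ^ 2b) ^ 70 = 73 ^ 70 = 03
byte 3: (bf ^ 81) ^ 6f = 3e ^ 6f = 51
byte 4: (33 ^ 14) ^ 72 = 27 ^ 72 = 55
byte 5: (6f ^ 72) ^ 74 = 1d ^ 74 = 69

195d03515569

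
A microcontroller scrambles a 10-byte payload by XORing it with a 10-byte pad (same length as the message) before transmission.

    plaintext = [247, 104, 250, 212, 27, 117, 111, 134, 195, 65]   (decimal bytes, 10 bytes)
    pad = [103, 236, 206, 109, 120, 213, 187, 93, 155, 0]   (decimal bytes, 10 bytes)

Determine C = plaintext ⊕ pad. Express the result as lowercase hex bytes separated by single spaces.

byte 0: f7 XOR 67 = 90
byte 1: 68 XOR ec = 84
byte 2: fa XOR ce = 34
byte 3: d4 XOR 6d = b9
byte 4: 1b XOR 78 = 63
byte 5: 75 XOR d5 = a0
byte 6: 6f XOR bb = d4
byte 7: 86 XOR 5d = db
byte 8: c3 XOR 9b = 58
byte 9: 41 XOR 00 = 41

90 84 34 b9 63 a0 d4 db 58 41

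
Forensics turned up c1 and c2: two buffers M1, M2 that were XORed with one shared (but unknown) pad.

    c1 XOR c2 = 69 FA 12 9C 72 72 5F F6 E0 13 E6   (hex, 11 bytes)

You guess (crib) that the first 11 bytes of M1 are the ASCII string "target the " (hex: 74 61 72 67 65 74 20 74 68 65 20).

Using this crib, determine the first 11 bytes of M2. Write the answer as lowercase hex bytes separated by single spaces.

Since c1 ⊕ c2 = M1 ⊕ M2, XORing with the guessed M1 bytes yields the corresponding M2 bytes: M2 = (c1 ⊕ c2) ⊕ M1.
69 XOR 74 = 1d
fa XOR 61 = 9b
12 XOR 72 = 60
9c XOR 67 = fb
72 XOR 65 = 17
72 XOR 74 = 06
5f XOR 20 = 7f
f6 XOR 74 = 82
e0 XOR 68 = 88
13 XOR 65 = 76
e6 XOR 20 = c6

1d 9b 60 fb 17 06 7f 82 88 76 c6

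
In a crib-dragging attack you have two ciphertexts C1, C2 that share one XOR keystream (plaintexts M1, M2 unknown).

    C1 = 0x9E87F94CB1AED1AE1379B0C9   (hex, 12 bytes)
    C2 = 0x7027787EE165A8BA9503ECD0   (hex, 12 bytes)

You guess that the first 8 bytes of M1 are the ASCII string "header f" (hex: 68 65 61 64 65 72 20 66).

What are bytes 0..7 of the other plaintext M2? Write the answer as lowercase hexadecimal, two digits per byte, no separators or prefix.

First, C1 ⊕ C2 = (M1 ⊕ K) ⊕ (M2 ⊕ K) = M1 ⊕ M2, so the key drops out. Then M2 = (M1 ⊕ M2) ⊕ M1 over the first 8 bytes.
byte 0: (9e ^ 70) ^ 68 = ee ^ 68 = 86
byte 1: (87 ^ 27) ^ 65 = a0 ^ 65 = c5
byte 2: (f9 ^ 78) ^ 61 = 81 ^ 61 = e0
byte 3: (4c ^ 7e) ^ 64 = 32 ^ 64 = 56
byte 4: (b1 ^ e1) ^ 65 = 50 ^ 65 = 35
byte 5: (ae ^ 65) ^ 72 = cb ^ 72 = b9
byte 6: (d1 ^ a8) ^ 20 = 79 ^ 20 = 59
byte 7: (ae ^ ba) ^ 66 = 14 ^ 66 = 72

86c5e05635b95972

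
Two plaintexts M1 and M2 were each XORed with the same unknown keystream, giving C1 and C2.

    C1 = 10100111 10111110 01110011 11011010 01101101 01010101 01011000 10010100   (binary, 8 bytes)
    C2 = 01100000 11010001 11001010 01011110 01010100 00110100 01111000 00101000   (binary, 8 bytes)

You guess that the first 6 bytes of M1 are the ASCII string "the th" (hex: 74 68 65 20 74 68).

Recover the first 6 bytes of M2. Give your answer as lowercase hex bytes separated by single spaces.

b3 07 dc a4 4d 09

First, C1 ⊕ C2 = (M1 ⊕ K) ⊕ (M2 ⊕ K) = M1 ⊕ M2, so the key drops out. Then M2 = (M1 ⊕ M2) ⊕ M1 over the first 6 bytes.
byte 0: (a7 ⊕ 60) ⊕ 74 = c7 ⊕ 74 = b3
byte 1: (be ⊕ d1) ⊕ 68 = 6f ⊕ 68 = 07
byte 2: (73 ⊕ ca) ⊕ 65 = b9 ⊕ 65 = dc
byte 3: (da ⊕ 5e) ⊕ 20 = 84 ⊕ 20 = a4
byte 4: (6d ⊕ 54) ⊕ 74 = 39 ⊕ 74 = 4d
byte 5: (55 ⊕ 34) ⊕ 68 = 61 ⊕ 68 = 09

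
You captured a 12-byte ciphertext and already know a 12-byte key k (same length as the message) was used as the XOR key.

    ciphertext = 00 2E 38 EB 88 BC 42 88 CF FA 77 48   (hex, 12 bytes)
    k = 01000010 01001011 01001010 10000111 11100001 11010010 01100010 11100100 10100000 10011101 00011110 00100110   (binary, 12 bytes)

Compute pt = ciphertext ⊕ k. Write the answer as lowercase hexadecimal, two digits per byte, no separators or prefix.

4265726c696e206c6f67696e

XOR is its own inverse, so applying the key byte-wise gives the result directly.
00 ⊕ 42 = 42
2e ⊕ 4b = 65
38 ⊕ 4a = 72
eb ⊕ 87 = 6c
88 ⊕ e1 = 69
bc ⊕ d2 = 6e
42 ⊕ 62 = 20
88 ⊕ e4 = 6c
cf ⊕ a0 = 6f
fa ⊕ 9d = 67
77 ⊕ 1e = 69
48 ⊕ 26 = 6e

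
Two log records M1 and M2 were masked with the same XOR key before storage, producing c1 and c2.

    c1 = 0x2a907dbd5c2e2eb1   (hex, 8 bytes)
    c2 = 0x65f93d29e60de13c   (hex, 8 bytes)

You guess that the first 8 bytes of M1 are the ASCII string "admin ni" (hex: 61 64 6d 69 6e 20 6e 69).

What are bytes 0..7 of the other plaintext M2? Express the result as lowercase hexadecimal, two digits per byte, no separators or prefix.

2e0d2dfdd403a1e4

First, c1 ⊕ c2 = (M1 ⊕ K) ⊕ (M2 ⊕ K) = M1 ⊕ M2, so the key drops out. Then M2 = (M1 ⊕ M2) ⊕ M1 over the first 8 bytes.
byte 0: (2a ⊕ 65) ⊕ 61 = 4f ⊕ 61 = 2e
byte 1: (90 ⊕ f9) ⊕ 64 = 69 ⊕ 64 = 0d
byte 2: (7d ⊕ 3d) ⊕ 6d = 40 ⊕ 6d = 2d
byte 3: (bd ⊕ 29) ⊕ 69 = 94 ⊕ 69 = fd
byte 4: (5c ⊕ e6) ⊕ 6e = ba ⊕ 6e = d4
byte 5: (2e ⊕ 0d) ⊕ 20 = 23 ⊕ 20 = 03
byte 6: (2e ⊕ e1) ⊕ 6e = cf ⊕ 6e = a1
byte 7: (b1 ⊕ 3c) ⊕ 69 = 8d ⊕ 69 = e4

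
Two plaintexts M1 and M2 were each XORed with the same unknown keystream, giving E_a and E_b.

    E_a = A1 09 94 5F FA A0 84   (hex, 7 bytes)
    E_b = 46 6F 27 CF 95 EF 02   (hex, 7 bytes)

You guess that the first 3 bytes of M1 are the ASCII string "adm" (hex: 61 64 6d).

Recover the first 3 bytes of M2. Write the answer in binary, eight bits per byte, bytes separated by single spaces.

10000110 00000010 11011110

First, E_a ⊕ E_b = (M1 ⊕ K) ⊕ (M2 ⊕ K) = M1 ⊕ M2, so the key drops out. Then M2 = (M1 ⊕ M2) ⊕ M1 over the first 3 bytes.
byte 0: (a1 ^ 46) ^ 61 = e7 ^ 61 = 86
byte 1: (09 ^ 6f) ^ 64 = 66 ^ 64 = 02
byte 2: (94 ^ 27) ^ 6d = b3 ^ 6d = de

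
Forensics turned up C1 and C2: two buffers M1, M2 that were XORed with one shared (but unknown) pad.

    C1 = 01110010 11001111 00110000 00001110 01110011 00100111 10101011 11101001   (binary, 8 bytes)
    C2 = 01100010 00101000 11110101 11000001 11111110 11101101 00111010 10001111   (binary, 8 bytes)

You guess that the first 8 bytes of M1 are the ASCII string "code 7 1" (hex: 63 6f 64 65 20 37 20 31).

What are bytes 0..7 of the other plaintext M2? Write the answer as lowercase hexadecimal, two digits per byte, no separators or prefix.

First, C1 ⊕ C2 = (M1 ⊕ K) ⊕ (M2 ⊕ K) = M1 ⊕ M2, so the key drops out. Then M2 = (M1 ⊕ M2) ⊕ M1 over the first 8 bytes.
byte 0: (72 ^ 62) ^ 63 = 10 ^ 63 = 73
byte 1: (cf ^ 28) ^ 6f = e7 ^ 6f = 88
byte 2: (30 ^ f5) ^ 64 = c5 ^ 64 = a1
byte 3: (0e ^ c1) ^ 65 = cf ^ 65 = aa
byte 4: (73 ^ fe) ^ 20 = 8d ^ 20 = ad
byte 5: (27 ^ ed) ^ 37 = ca ^ 37 = fd
byte 6: (ab ^ 3a) ^ 20 = 91 ^ 20 = b1
byte 7: (e9 ^ 8f) ^ 31 = 66 ^ 31 = 57

7388a1aaadfdb157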